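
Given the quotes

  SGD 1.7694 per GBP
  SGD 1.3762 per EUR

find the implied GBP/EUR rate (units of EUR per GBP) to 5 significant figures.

1 GBP × 1.7694 = 1.7694 SGD
1.7694 SGD ÷ 1.3762 = 1.28571 EUR

GBP/EUR = 1.2857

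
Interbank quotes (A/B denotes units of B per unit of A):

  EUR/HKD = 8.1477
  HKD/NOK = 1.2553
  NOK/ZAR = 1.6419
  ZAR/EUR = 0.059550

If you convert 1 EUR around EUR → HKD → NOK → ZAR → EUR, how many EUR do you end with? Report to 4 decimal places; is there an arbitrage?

Around EUR → HKD → NOK → ZAR → EUR: 1 × 8.1477 × 1.2553 × 1.6419 × 0.059550 = 1.000025
Product ≈ 1 (deviation 0.003%, within rounding noise).

1.0000 (no arbitrage)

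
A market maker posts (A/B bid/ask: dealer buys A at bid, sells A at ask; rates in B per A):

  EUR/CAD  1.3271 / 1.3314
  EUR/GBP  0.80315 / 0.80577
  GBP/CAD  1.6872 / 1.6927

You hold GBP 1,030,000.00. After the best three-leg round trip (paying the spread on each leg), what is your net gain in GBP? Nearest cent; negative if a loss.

Net profit: GBP 18,315.25

Best loop GBP → CAD → EUR → GBP:
GBP 1,030,000.00 × 1.6872 (sell GBP at bid) = CAD 1,737,816.00
CAD 1,737,816.00 ÷ 1.3314 (buy EUR at ask) = EUR 1,305,254.62
EUR 1,305,254.62 × 0.80315 (sell EUR at bid) = GBP 1,048,315.25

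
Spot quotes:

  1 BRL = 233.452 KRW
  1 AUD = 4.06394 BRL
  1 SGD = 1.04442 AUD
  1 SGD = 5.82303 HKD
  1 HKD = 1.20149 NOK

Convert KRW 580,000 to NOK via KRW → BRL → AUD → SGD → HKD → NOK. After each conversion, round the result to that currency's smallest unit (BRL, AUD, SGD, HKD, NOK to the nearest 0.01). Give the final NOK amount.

NOK 4,095.22

KRW 580,000 ÷ 233.452 = BRL 2,484.45
BRL 2,484.45 ÷ 4.06394 = AUD 611.34
AUD 611.34 ÷ 1.04442 = SGD 585.34
SGD 585.34 × 5.82303 = HKD 3,408.45
HKD 3,408.45 × 1.20149 = NOK 4,095.22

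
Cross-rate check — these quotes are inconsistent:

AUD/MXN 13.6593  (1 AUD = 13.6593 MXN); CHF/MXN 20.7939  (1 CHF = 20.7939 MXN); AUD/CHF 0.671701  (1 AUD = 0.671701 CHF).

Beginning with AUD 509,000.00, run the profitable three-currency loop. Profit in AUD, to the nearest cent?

Profitable loop is AUD → CHF → MXN → AUD:
AUD 509,000.00 × 0.671701 = CHF 341,895.81
CHF 341,895.81 × 20.7939 = MXN 7,109,347.26
MXN 7,109,347.26 ÷ 13.6593 = AUD 520,476.69
Profit = AUD 520,476.69 − AUD 509,000.00

Profit: AUD 11,476.69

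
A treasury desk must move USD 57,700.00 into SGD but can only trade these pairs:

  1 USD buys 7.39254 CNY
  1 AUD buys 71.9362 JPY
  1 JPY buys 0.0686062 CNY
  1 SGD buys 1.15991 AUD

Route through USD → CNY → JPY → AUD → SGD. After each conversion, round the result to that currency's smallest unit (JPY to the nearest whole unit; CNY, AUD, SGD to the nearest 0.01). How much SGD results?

USD 57,700.00 × 7.39254 = CNY 426,549.56
CNY 426,549.56 ÷ 0.0686062 = JPY 6,217,362
JPY 6,217,362 ÷ 71.9362 = AUD 86,428.84
AUD 86,428.84 ÷ 1.15991 = SGD 74,513.40

SGD 74,513.40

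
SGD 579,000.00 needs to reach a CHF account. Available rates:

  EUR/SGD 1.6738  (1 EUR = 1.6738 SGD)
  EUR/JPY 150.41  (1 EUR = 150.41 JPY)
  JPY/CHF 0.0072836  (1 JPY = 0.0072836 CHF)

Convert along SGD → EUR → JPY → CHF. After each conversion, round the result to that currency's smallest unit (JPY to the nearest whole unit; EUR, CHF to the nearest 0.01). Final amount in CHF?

CHF 378,963.86

SGD 579,000.00 ÷ 1.6738 = EUR 345,919.46
EUR 345,919.46 × 150.41 = JPY 52,029,746
JPY 52,029,746 × 0.0072836 = CHF 378,963.86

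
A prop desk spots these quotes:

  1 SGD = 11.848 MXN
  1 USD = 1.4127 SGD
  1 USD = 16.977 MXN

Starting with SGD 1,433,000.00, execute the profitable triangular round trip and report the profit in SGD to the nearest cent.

Profitable loop is SGD → USD → MXN → SGD:
SGD 1,433,000.00 ÷ 1.4127 = USD 1,014,369.65
USD 1,014,369.65 × 16.977 = MXN 17,220,953.49
MXN 17,220,953.49 ÷ 11.848 = SGD 1,453,490.34
Profit = SGD 1,453,490.34 − SGD 1,433,000.00

Profit: SGD 20,490.34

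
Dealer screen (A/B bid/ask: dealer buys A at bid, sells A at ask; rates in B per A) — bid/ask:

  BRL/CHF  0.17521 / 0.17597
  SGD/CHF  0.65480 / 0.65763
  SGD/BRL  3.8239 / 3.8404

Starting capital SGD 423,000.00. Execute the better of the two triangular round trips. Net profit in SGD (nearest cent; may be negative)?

Best loop SGD → BRL → CHF → SGD:
SGD 423,000.00 × 3.8239 (sell SGD at bid) = BRL 1,617,509.70
BRL 1,617,509.70 × 0.17521 (sell BRL at bid) = CHF 283,403.87
CHF 283,403.87 ÷ 0.65763 (buy SGD at ask) = SGD 430,947.30

Net profit: SGD 7,947.30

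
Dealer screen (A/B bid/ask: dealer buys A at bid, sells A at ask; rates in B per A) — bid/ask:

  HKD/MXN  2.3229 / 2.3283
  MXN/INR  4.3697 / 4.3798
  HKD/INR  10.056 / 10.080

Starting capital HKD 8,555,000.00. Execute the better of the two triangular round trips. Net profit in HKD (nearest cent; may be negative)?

Best loop HKD → MXN → INR → HKD:
HKD 8,555,000.00 × 2.3229 (sell HKD at bid) = MXN 19,872,409.50
MXN 19,872,409.50 × 4.3697 (sell MXN at bid) = INR 86,836,467.79
INR 86,836,467.79 ÷ 10.080 (buy HKD at ask) = HKD 8,614,728.95

Net profit: HKD 59,728.95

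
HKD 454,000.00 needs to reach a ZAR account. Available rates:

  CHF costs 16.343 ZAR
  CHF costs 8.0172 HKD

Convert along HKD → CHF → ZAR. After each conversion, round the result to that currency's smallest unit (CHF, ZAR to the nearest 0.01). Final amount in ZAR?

HKD 454,000.00 ÷ 8.0172 = CHF 56,628.25
CHF 56,628.25 × 16.343 = ZAR 925,475.49

ZAR 925,475.49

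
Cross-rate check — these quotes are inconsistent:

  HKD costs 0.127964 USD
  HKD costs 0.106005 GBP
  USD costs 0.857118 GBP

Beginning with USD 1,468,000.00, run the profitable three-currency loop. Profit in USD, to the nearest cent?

Profit: USD 50,896.31

Profitable loop is USD → GBP → HKD → USD:
USD 1,468,000.00 × 0.857118 = GBP 1,258,249.22
GBP 1,258,249.22 ÷ 0.106005 = HKD 11,869,715.81
HKD 11,869,715.81 × 0.127964 = USD 1,518,896.31
Profit = USD 1,518,896.31 − USD 1,468,000.00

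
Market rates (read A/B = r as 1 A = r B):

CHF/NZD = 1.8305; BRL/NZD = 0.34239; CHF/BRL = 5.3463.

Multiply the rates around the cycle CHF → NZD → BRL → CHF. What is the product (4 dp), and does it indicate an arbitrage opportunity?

Around CHF → NZD → BRL → CHF: 1 × 1.8305 ÷ 0.34239 ÷ 5.3463 = 0.999989
Product ≈ 1 (deviation 0.001%, within rounding noise).

1.0000 (no arbitrage)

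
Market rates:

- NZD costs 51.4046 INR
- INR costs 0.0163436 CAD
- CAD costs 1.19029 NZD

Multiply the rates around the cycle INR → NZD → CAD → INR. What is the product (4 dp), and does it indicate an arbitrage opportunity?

Around INR → NZD → CAD → INR: 1 ÷ 51.4046 ÷ 1.19029 ÷ 0.0163436 = 0.999994
Product ≈ 1 (deviation 0.001%, within rounding noise).

1.0000 (no arbitrage)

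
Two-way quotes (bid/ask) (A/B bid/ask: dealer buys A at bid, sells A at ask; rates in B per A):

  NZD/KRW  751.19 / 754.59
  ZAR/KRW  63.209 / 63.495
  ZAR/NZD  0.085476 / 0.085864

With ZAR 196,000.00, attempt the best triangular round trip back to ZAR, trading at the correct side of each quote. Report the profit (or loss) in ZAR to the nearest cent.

Net profit: ZAR 2,203.14

Best loop ZAR → NZD → KRW → ZAR:
ZAR 196,000.00 × 0.085476 (sell ZAR at bid) = NZD 16,753.30
NZD 16,753.30 × 751.19 (sell NZD at bid) = KRW 12,584,908
KRW 12,584,908 ÷ 63.495 (buy ZAR at ask) = ZAR 198,203.14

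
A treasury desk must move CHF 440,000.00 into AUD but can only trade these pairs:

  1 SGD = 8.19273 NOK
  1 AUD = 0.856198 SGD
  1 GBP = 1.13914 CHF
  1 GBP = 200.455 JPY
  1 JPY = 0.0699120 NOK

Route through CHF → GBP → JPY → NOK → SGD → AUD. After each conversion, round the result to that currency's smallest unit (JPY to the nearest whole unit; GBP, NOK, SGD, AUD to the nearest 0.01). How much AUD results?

CHF 440,000.00 ÷ 1.13914 = GBP 386,256.30
GBP 386,256.30 × 200.455 = JPY 77,427,007
JPY 77,427,007 × 0.0699120 = NOK 5,413,076.91
NOK 5,413,076.91 ÷ 8.19273 = SGD 660,717.11
SGD 660,717.11 ÷ 0.856198 = AUD 771,687.28

AUD 771,687.28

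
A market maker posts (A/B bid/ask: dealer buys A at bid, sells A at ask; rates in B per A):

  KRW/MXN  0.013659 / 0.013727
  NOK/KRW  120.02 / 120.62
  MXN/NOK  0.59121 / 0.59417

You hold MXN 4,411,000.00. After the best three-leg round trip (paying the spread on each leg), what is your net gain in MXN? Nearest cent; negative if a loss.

Net profit: MXN 72,646.66

Best loop MXN → KRW → NOK → MXN:
MXN 4,411,000.00 ÷ 0.013727 (buy KRW at ask) = KRW 321,337,510
KRW 321,337,510 ÷ 120.62 (buy NOK at ask) = NOK 2,664,048.33
NOK 2,664,048.33 ÷ 0.59417 (buy MXN at ask) = MXN 4,483,646.66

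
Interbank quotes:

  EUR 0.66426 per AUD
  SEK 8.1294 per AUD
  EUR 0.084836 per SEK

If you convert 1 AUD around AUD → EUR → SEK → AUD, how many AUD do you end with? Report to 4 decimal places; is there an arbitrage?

Around AUD → EUR → SEK → AUD: 1 × 0.66426 ÷ 0.084836 ÷ 8.1294 = 0.963162
Product < 1; profitable direction is AUD → SEK → EUR → AUD.

0.9632 (arbitrage exists)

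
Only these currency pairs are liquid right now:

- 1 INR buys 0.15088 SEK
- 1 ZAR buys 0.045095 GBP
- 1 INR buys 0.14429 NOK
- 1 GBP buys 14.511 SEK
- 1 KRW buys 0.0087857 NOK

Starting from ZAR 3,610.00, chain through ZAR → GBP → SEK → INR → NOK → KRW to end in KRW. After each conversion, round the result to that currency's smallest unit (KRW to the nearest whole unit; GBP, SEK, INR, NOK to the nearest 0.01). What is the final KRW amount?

KRW 257,130

ZAR 3,610.00 × 0.045095 = GBP 162.79
GBP 162.79 × 14.511 = SEK 2,362.25
SEK 2,362.25 ÷ 0.15088 = INR 15,656.48
INR 15,656.48 × 0.14429 = NOK 2,259.07
NOK 2,259.07 ÷ 0.0087857 = KRW 257,130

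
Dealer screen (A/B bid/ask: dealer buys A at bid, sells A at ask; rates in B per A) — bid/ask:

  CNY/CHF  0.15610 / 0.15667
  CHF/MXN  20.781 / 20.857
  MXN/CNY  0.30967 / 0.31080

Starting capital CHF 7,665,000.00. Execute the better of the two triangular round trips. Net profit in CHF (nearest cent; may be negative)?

Net profit: CHF 34,821.17

Best loop CHF → MXN → CNY → CHF:
CHF 7,665,000.00 × 20.781 (sell CHF at bid) = MXN 159,286,365.00
MXN 159,286,365.00 × 0.30967 (sell MXN at bid) = CNY 49,326,208.65
CNY 49,326,208.65 × 0.15610 (sell CNY at bid) = CHF 7,699,821.17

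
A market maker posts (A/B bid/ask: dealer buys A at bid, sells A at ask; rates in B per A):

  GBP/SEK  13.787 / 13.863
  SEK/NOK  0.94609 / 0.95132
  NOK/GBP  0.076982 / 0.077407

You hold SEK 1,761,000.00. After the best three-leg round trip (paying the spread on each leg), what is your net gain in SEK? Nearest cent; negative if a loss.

Best loop SEK → NOK → GBP → SEK:
SEK 1,761,000.00 × 0.94609 (sell SEK at bid) = NOK 1,666,064.49
NOK 1,666,064.49 × 0.076982 (sell NOK at bid) = GBP 128,256.98
GBP 128,256.98 × 13.787 (sell GBP at bid) = SEK 1,768,278.94

Net profit: SEK 7,278.94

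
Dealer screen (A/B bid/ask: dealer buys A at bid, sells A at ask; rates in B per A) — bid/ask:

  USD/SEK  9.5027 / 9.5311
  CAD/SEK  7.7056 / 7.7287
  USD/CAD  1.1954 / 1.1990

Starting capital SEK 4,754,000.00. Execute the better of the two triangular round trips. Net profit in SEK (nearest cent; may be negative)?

Net profit: SEK 121,066.71

Best loop SEK → CAD → USD → SEK:
SEK 4,754,000.00 ÷ 7.7287 (buy CAD at ask) = CAD 615,109.91
CAD 615,109.91 ÷ 1.1990 (buy USD at ask) = USD 513,019.11
USD 513,019.11 × 9.5027 (sell USD at bid) = SEK 4,875,066.71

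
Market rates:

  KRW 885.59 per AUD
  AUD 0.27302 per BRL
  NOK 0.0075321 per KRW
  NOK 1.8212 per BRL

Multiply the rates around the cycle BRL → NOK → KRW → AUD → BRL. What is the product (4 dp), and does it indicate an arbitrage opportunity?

1.0000 (no arbitrage)

Around BRL → NOK → KRW → AUD → BRL: 1 × 1.8212 ÷ 0.0075321 ÷ 885.59 ÷ 0.27302 = 1.000033
Product ≈ 1 (deviation 0.003%, within rounding noise).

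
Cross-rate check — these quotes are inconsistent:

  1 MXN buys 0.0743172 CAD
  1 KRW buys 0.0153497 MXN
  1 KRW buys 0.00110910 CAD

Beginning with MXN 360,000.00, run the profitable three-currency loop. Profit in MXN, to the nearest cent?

Profit: MXN 10,272.13

Profitable loop is MXN → CAD → KRW → MXN:
MXN 360,000.00 × 0.0743172 = CAD 26,754.19
CAD 26,754.19 ÷ 0.00110910 = KRW 24,122,434
KRW 24,122,434 × 0.0153497 = MXN 370,272.13
Profit = MXN 370,272.13 − MXN 360,000.00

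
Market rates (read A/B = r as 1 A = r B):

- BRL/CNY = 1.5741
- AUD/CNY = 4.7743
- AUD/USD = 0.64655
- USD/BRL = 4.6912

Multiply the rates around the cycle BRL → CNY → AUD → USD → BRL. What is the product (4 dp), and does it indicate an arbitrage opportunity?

1.0000 (no arbitrage)

Around BRL → CNY → AUD → USD → BRL: 1 × 1.5741 ÷ 4.7743 × 0.64655 × 4.6912 = 1.000020
Product ≈ 1 (deviation 0.002%, within rounding noise).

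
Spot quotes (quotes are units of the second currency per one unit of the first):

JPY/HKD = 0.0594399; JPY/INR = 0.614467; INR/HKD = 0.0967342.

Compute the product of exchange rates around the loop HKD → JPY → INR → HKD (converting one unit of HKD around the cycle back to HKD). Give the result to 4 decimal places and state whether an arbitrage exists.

Around HKD → JPY → INR → HKD: 1 ÷ 0.0594399 × 0.614467 × 0.0967342 = 1.000001
Product ≈ 1 (deviation 0.000%, within rounding noise).

1.0000 (no arbitrage)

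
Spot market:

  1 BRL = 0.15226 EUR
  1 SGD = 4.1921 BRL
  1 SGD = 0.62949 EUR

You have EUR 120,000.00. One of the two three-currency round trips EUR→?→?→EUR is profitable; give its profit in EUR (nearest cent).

Profitable loop is EUR → SGD → BRL → EUR:
EUR 120,000.00 ÷ 0.62949 = SGD 190,630.51
SGD 190,630.51 × 4.1921 = BRL 799,142.16
BRL 799,142.16 × 0.15226 = EUR 121,677.39
Profit = EUR 121,677.39 − EUR 120,000.00

Profit: EUR 1,677.39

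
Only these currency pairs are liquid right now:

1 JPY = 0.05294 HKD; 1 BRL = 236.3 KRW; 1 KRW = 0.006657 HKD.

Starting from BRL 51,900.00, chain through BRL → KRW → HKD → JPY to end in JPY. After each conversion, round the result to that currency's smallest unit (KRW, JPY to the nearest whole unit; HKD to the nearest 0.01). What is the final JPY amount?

BRL 51,900.00 × 236.3 = KRW 12,263,970
KRW 12,263,970 × 0.006657 = HKD 81,641.25
HKD 81,641.25 ÷ 0.05294 = JPY 1,542,147

JPY 1,542,147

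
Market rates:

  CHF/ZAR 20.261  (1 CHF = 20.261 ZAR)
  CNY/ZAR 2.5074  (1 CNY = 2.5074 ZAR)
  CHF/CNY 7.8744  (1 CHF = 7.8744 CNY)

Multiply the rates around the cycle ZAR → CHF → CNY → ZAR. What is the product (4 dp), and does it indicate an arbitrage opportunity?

0.9745 (arbitrage exists)

Around ZAR → CHF → CNY → ZAR: 1 ÷ 20.261 × 7.8744 × 2.5074 = 0.974496
Product < 1; profitable direction is ZAR → CNY → CHF → ZAR.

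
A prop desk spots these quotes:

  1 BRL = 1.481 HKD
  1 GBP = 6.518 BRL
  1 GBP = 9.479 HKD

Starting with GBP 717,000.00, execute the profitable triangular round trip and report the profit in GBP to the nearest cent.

Profitable loop is GBP → BRL → HKD → GBP:
GBP 717,000.00 × 6.518 = BRL 4,673,406.00
BRL 4,673,406.00 × 1.481 = HKD 6,921,314.29
HKD 6,921,314.29 ÷ 9.479 = GBP 730,173.47
Profit = GBP 730,173.47 − GBP 717,000.00

Profit: GBP 13,173.47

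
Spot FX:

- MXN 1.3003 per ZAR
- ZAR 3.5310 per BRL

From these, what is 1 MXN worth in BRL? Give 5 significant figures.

1 MXN ÷ 1.3003 = 0.769053 ZAR
0.769053 ZAR ÷ 3.5310 = 0.2178 BRL

MXN/BRL = 0.21780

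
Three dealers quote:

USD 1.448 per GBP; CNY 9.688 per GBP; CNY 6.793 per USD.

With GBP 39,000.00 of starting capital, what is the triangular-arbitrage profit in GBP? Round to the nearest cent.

Profit: GBP 596.85

Profitable loop is GBP → USD → CNY → GBP:
GBP 39,000.00 × 1.448 = USD 56,472.00
USD 56,472.00 × 6.793 = CNY 383,614.30
CNY 383,614.30 ÷ 9.688 = GBP 39,596.85
Profit = GBP 39,596.85 − GBP 39,000.00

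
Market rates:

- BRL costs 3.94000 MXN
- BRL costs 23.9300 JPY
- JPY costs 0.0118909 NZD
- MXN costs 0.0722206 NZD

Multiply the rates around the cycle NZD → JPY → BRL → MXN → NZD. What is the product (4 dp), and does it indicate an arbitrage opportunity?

1.0000 (no arbitrage)

Around NZD → JPY → BRL → MXN → NZD: 1 ÷ 0.0118909 ÷ 23.9300 × 3.94000 × 0.0722206 = 1.000000
Product ≈ 1 (deviation 0.000%, within rounding noise).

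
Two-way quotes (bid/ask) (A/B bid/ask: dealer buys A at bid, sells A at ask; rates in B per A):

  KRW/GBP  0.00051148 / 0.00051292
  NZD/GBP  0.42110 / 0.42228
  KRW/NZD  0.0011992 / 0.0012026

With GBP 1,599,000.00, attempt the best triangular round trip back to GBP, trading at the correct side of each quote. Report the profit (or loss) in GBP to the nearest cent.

Net profit: GBP 11,480.27

Best loop GBP → NZD → KRW → GBP:
GBP 1,599,000.00 ÷ 0.42228 (buy NZD at ask) = NZD 3,786,587.10
NZD 3,786,587.10 ÷ 0.0012026 (buy KRW at ask) = KRW 3,148,667,137
KRW 3,148,667,137 × 0.00051148 (sell KRW at bid) = GBP 1,610,480.27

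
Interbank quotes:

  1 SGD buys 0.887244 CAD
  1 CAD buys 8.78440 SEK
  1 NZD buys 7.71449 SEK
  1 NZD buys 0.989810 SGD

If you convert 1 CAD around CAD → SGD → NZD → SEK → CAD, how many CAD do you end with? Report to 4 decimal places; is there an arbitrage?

1.0000 (no arbitrage)

Around CAD → SGD → NZD → SEK → CAD: 1 ÷ 0.887244 ÷ 0.989810 × 7.71449 ÷ 8.78440 = 1.000000
Product ≈ 1 (deviation 0.000%, within rounding noise).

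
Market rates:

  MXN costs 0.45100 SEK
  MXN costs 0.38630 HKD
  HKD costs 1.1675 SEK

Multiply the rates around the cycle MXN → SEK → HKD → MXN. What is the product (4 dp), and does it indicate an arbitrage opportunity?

1.0000 (no arbitrage)

Around MXN → SEK → HKD → MXN: 1 × 0.45100 ÷ 1.1675 ÷ 0.38630 = 0.999988
Product ≈ 1 (deviation 0.001%, within rounding noise).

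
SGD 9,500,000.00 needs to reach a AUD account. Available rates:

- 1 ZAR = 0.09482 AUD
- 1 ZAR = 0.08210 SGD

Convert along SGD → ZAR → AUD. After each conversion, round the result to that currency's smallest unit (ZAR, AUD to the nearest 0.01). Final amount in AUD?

SGD 9,500,000.00 ÷ 0.08210 = ZAR 115,712,545.68
ZAR 115,712,545.68 × 0.09482 = AUD 10,971,863.58

AUD 10,971,863.58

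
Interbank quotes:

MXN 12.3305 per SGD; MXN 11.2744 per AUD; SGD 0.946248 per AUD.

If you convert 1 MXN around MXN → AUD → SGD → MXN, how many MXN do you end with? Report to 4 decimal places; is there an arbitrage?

Around MXN → AUD → SGD → MXN: 1 ÷ 11.2744 × 0.946248 × 12.3305 = 1.034885
Product > 1; profitable direction is MXN → AUD → SGD → MXN.

1.0349 (arbitrage exists)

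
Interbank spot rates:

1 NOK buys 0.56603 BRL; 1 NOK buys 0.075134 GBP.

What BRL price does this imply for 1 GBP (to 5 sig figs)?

GBP/BRL = 7.5336

1 GBP ÷ 0.075134 = 13.3096 NOK
13.3096 NOK × 0.56603 = 7.53361 BRL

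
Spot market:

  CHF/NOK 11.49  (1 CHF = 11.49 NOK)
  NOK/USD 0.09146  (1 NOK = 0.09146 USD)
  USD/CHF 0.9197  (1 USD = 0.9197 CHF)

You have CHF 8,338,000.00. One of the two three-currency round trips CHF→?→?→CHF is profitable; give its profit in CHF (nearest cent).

Profitable loop is CHF → USD → NOK → CHF:
CHF 8,338,000.00 ÷ 0.9197 = USD 9,065,999.78
USD 9,065,999.78 ÷ 0.09146 = NOK 99,125,298.30
NOK 99,125,298.30 ÷ 11.49 = CHF 8,627,092.98
Profit = CHF 8,627,092.98 − CHF 8,338,000.00

Profit: CHF 289,092.98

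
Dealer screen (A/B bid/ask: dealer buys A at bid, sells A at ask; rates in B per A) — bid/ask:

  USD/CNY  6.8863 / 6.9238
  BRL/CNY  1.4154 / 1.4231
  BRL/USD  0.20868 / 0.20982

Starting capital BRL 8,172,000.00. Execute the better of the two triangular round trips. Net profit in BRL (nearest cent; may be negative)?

Best loop BRL → USD → CNY → BRL:
BRL 8,172,000.00 × 0.20868 (sell BRL at bid) = USD 1,705,332.96
USD 1,705,332.96 × 6.8863 (sell USD at bid) = CNY 11,743,434.36
CNY 11,743,434.36 ÷ 1.4231 (buy BRL at ask) = BRL 8,252,009.25

Net profit: BRL 80,009.25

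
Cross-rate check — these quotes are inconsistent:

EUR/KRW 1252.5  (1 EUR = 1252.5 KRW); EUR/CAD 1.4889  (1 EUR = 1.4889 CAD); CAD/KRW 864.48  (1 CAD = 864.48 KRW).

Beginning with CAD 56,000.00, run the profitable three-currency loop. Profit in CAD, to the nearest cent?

Profit: CAD 1,548.07

Profitable loop is CAD → KRW → EUR → CAD:
CAD 56,000.00 × 864.48 = KRW 48,410,880
KRW 48,410,880 ÷ 1252.5 = EUR 38,651.40
EUR 38,651.40 × 1.4889 = CAD 57,548.07
Profit = CAD 57,548.07 − CAD 56,000.00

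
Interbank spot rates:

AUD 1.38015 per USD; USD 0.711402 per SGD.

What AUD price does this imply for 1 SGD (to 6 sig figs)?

SGD/AUD = 0.981841

1 SGD × 0.711402 = 0.711402 USD
0.711402 USD × 1.38015 = 0.981841 AUD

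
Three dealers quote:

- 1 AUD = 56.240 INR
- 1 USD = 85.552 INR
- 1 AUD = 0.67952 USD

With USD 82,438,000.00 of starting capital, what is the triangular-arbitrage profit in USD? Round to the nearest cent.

Profitable loop is USD → INR → AUD → USD:
USD 82,438,000.00 × 85.552 = INR 7,052,735,776.00
INR 7,052,735,776.00 ÷ 56.240 = AUD 125,404,263.44
AUD 125,404,263.44 × 0.67952 = USD 85,214,705.09
Profit = USD 85,214,705.09 − USD 82,438,000.00

Profit: USD 2,776,705.09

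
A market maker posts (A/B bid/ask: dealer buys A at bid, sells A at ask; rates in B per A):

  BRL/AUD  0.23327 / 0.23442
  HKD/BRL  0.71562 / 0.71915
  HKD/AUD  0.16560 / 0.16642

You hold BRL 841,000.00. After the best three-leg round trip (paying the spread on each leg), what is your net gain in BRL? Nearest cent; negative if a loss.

Net profit: BRL 2,590.80

Best loop BRL → AUD → HKD → BRL:
BRL 841,000.00 × 0.23327 (sell BRL at bid) = AUD 196,180.07
AUD 196,180.07 ÷ 0.16642 (buy HKD at ask) = HKD 1,178,825.08
HKD 1,178,825.08 × 0.71562 (sell HKD at bid) = BRL 843,590.80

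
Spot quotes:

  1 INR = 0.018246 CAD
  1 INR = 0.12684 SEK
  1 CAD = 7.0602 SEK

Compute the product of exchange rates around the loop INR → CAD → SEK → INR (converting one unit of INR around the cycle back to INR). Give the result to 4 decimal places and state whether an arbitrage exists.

1.0156 (arbitrage exists)

Around INR → CAD → SEK → INR: 1 × 0.018246 × 7.0602 ÷ 0.12684 = 1.015613
Product > 1; profitable direction is INR → CAD → SEK → INR.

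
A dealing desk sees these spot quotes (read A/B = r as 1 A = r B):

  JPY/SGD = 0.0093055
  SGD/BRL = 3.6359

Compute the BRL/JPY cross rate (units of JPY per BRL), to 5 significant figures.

BRL/JPY = 29.556

1 BRL ÷ 3.6359 = 0.275035 SGD
0.275035 SGD ÷ 0.0093055 = 29.5562 JPY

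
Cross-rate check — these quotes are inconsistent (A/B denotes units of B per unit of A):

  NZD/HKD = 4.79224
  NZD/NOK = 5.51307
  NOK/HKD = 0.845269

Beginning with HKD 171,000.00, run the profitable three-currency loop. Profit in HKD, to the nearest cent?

Profitable loop is HKD → NOK → NZD → HKD:
HKD 171,000.00 ÷ 0.845269 = NOK 202,302.46
NOK 202,302.46 ÷ 5.51307 = NZD 36,695.07
NZD 36,695.07 × 4.79224 = HKD 175,851.56
Profit = HKD 175,851.56 − HKD 171,000.00

Profit: HKD 4,851.56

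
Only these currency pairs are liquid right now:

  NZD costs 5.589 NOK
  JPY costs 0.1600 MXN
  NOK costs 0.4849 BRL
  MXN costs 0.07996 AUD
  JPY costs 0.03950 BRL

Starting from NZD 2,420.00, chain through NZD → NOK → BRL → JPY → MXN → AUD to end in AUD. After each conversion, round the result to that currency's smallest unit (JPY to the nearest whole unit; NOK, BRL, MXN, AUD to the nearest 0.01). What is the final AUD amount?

NZD 2,420.00 × 5.589 = NOK 13,525.38
NOK 13,525.38 × 0.4849 = BRL 6,558.46
BRL 6,558.46 ÷ 0.03950 = JPY 166,037
JPY 166,037 × 0.1600 = MXN 26,565.92
MXN 26,565.92 × 0.07996 = AUD 2,124.21

AUD 2,124.21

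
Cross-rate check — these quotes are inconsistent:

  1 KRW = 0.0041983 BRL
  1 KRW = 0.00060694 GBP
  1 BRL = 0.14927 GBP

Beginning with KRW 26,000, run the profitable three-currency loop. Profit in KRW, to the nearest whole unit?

Profitable loop is KRW → BRL → GBP → KRW:
KRW 26,000 × 0.0041983 = BRL 109.16
BRL 109.16 × 0.14927 = GBP 16.29
GBP 16.29 ÷ 0.00060694 = KRW 26,846
Profit = KRW 26,846 − KRW 26,000

Profit: KRW 846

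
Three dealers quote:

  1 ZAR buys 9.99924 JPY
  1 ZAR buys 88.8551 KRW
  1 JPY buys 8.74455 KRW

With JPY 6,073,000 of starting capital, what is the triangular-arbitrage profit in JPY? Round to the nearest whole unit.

Profit: JPY 98,364

Profitable loop is JPY → ZAR → KRW → JPY:
JPY 6,073,000 ÷ 9.99924 = ZAR 607,346.16
ZAR 607,346.16 × 88.8551 = KRW 53,965,804
KRW 53,965,804 ÷ 8.74455 = JPY 6,171,364
Profit = JPY 6,171,364 − JPY 6,073,000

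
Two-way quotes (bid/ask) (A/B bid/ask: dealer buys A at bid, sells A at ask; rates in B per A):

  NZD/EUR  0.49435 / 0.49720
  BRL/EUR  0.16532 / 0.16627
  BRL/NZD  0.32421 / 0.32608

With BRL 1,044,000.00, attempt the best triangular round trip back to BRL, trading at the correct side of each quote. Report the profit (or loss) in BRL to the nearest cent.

Net profit: BRL 20,561.15

Best loop BRL → EUR → NZD → BRL:
BRL 1,044,000.00 × 0.16532 (sell BRL at bid) = EUR 172,594.08
EUR 172,594.08 ÷ 0.49720 (buy NZD at ask) = NZD 347,132.10
NZD 347,132.10 ÷ 0.32608 (buy BRL at ask) = BRL 1,064,561.15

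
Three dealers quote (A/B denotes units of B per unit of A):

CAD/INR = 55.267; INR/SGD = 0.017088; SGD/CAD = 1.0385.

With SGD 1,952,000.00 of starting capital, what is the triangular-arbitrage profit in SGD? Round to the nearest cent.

Profitable loop is SGD → INR → CAD → SGD:
SGD 1,952,000.00 ÷ 0.017088 = INR 114,232,209.74
INR 114,232,209.74 ÷ 55.267 = CAD 2,066,915.33
CAD 2,066,915.33 ÷ 1.0385 = SGD 1,990,289.20
Profit = SGD 1,990,289.20 − SGD 1,952,000.00

Profit: SGD 38,289.20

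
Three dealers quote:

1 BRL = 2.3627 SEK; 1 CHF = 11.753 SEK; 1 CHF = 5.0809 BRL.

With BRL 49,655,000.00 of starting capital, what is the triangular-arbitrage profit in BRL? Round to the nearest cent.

Profit: BRL 1,063,158.76

Profitable loop is BRL → SEK → CHF → BRL:
BRL 49,655,000.00 × 2.3627 = SEK 117,319,868.50
SEK 117,319,868.50 ÷ 11.753 = CHF 9,982,121.03
CHF 9,982,121.03 × 5.0809 = BRL 50,718,158.76
Profit = BRL 50,718,158.76 − BRL 49,655,000.00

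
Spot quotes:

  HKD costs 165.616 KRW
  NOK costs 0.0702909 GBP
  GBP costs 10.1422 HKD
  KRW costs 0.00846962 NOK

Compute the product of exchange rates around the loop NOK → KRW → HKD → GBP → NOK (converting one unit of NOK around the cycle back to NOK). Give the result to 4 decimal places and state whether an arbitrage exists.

1.0000 (no arbitrage)

Around NOK → KRW → HKD → GBP → NOK: 1 ÷ 0.00846962 ÷ 165.616 ÷ 10.1422 ÷ 0.0702909 = 1.000006
Product ≈ 1 (deviation 0.001%, within rounding noise).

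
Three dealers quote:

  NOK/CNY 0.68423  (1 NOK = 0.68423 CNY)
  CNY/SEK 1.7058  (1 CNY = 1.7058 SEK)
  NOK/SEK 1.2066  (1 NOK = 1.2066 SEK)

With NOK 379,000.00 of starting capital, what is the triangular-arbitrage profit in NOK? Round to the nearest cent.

Profit: NOK 12,807.11

Profitable loop is NOK → SEK → CNY → NOK:
NOK 379,000.00 × 1.2066 = SEK 457,301.40
SEK 457,301.40 ÷ 1.7058 = CNY 268,086.18
CNY 268,086.18 ÷ 0.68423 = NOK 391,807.11
Profit = NOK 391,807.11 − NOK 379,000.00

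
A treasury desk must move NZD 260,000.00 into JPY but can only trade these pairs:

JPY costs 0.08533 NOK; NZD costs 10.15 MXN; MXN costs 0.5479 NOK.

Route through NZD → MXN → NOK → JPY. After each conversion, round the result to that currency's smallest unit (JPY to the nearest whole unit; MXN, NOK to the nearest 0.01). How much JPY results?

JPY 16,944,897

NZD 260,000.00 × 10.15 = MXN 2,639,000.00
MXN 2,639,000.00 × 0.5479 = NOK 1,445,908.10
NOK 1,445,908.10 ÷ 0.08533 = JPY 16,944,897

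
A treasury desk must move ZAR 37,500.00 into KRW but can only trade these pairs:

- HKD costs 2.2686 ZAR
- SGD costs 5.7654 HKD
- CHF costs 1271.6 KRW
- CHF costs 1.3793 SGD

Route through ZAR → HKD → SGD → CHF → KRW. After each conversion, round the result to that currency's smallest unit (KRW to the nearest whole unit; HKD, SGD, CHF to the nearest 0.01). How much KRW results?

KRW 2,643,237

ZAR 37,500.00 ÷ 2.2686 = HKD 16,530.02
HKD 16,530.02 ÷ 5.7654 = SGD 2,867.11
SGD 2,867.11 ÷ 1.3793 = CHF 2,078.67
CHF 2,078.67 × 1271.6 = KRW 2,643,237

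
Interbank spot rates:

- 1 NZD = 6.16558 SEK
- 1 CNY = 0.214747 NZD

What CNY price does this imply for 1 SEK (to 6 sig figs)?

1 SEK ÷ 6.16558 = 0.162191 NZD
0.162191 NZD ÷ 0.214747 = 0.755264 CNY

SEK/CNY = 0.755264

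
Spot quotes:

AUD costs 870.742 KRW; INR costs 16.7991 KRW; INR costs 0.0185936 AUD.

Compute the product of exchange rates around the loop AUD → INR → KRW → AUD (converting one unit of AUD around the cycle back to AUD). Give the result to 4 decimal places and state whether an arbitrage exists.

Around AUD → INR → KRW → AUD: 1 ÷ 0.0185936 × 16.7991 ÷ 870.742 = 1.037607
Product > 1; profitable direction is AUD → INR → KRW → AUD.

1.0376 (arbitrage exists)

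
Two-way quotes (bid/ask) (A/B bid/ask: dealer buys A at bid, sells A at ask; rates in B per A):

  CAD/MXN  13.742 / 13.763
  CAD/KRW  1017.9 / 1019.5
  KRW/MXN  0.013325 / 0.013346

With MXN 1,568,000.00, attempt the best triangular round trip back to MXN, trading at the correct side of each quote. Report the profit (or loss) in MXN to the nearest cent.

Net profit: MXN 15,644.34

Best loop MXN → KRW → CAD → MXN:
MXN 1,568,000.00 ÷ 0.013346 (buy KRW at ask) = KRW 117,488,386
KRW 117,488,386 ÷ 1019.5 (buy CAD at ask) = CAD 115,241.18
CAD 115,241.18 × 13.742 (sell CAD at bid) = MXN 1,583,644.34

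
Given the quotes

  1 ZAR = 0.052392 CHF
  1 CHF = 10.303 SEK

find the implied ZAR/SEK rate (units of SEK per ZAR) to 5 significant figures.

1 ZAR × 0.052392 = 0.052392 CHF
0.052392 CHF × 10.303 = 0.539795 SEK

ZAR/SEK = 0.53979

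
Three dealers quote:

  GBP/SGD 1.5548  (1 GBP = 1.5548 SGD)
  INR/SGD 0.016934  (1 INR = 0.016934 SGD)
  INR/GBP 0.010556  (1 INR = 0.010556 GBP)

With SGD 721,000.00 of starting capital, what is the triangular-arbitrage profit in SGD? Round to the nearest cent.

Profit: SGD 22,910.87

Profitable loop is SGD → GBP → INR → SGD:
SGD 721,000.00 ÷ 1.5548 = GBP 463,725.24
GBP 463,725.24 ÷ 0.010556 = INR 43,930,014.97
INR 43,930,014.97 × 0.016934 = SGD 743,910.87
Profit = SGD 743,910.87 − SGD 721,000.00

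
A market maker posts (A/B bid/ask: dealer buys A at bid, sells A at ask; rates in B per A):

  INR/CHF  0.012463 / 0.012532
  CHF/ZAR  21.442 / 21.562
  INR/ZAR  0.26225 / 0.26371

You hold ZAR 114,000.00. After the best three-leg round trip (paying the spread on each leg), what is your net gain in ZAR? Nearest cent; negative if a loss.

Best loop ZAR → INR → CHF → ZAR:
ZAR 114,000.00 ÷ 0.26371 (buy INR at ask) = INR 432,293.05
INR 432,293.05 × 0.012463 (sell INR at bid) = CHF 5,387.67
CHF 5,387.67 × 21.442 (sell CHF at bid) = ZAR 115,522.38

Net profit: ZAR 1,522.38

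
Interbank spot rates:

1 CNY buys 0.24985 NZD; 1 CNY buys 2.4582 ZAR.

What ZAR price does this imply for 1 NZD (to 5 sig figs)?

NZD/ZAR = 9.8387

1 NZD ÷ 0.24985 = 4.0024 CNY
4.0024 CNY × 2.4582 = 9.8387 ZAR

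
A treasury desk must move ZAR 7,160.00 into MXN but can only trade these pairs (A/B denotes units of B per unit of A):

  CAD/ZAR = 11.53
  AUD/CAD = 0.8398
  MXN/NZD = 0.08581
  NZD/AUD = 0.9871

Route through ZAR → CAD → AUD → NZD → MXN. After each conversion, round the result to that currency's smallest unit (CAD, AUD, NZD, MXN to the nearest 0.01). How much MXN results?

MXN 8,729.87

ZAR 7,160.00 ÷ 11.53 = CAD 620.99
CAD 620.99 ÷ 0.8398 = AUD 739.45
AUD 739.45 ÷ 0.9871 = NZD 749.11
NZD 749.11 ÷ 0.08581 = MXN 8,729.87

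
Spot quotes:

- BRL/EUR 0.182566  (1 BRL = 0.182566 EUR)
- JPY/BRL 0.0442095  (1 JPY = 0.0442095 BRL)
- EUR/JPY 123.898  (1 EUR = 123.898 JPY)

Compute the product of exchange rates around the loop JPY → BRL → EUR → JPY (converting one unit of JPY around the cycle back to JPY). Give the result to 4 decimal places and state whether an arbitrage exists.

1.0000 (no arbitrage)

Around JPY → BRL → EUR → JPY: 1 × 0.0442095 × 0.182566 × 123.898 = 1.000000
Product ≈ 1 (deviation 0.000%, within rounding noise).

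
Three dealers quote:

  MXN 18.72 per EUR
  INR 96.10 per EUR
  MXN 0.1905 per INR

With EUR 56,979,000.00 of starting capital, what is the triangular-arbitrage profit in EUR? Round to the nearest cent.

Profitable loop is EUR → MXN → INR → EUR:
EUR 56,979,000.00 × 18.72 = MXN 1,066,646,880.00
MXN 1,066,646,880.00 ÷ 0.1905 = INR 5,599,196,220.47
INR 5,599,196,220.47 ÷ 96.10 = EUR 58,264,268.68
Profit = EUR 58,264,268.68 − EUR 56,979,000.00

Profit: EUR 1,285,268.68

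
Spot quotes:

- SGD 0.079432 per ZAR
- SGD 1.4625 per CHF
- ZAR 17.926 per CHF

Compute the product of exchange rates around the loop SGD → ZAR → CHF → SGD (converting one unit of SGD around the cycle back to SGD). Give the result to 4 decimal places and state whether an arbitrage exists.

1.0271 (arbitrage exists)

Around SGD → ZAR → CHF → SGD: 1 ÷ 0.079432 ÷ 17.926 × 1.4625 = 1.027110
Product > 1; profitable direction is SGD → ZAR → CHF → SGD.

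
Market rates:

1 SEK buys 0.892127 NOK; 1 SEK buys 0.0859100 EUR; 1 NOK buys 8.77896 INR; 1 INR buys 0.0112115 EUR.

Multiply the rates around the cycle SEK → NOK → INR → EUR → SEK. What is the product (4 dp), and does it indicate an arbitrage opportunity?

1.0221 (arbitrage exists)

Around SEK → NOK → INR → EUR → SEK: 1 × 0.892127 × 8.77896 × 0.0112115 ÷ 0.0859100 = 1.022091
Product > 1; profitable direction is SEK → NOK → INR → EUR → SEK.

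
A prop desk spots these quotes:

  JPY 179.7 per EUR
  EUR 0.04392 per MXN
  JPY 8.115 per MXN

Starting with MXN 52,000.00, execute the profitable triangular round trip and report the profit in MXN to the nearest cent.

Profitable loop is MXN → JPY → EUR → MXN:
MXN 52,000.00 × 8.115 = JPY 421,980
JPY 421,980 ÷ 179.7 = EUR 2,348.25
EUR 2,348.25 ÷ 0.04392 = MXN 53,466.46
Profit = MXN 53,466.46 − MXN 52,000.00

Profit: MXN 1,466.46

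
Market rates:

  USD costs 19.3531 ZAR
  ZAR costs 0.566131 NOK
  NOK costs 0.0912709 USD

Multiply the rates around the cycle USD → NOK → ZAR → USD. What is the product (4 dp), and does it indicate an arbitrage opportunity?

Around USD → NOK → ZAR → USD: 1 ÷ 0.0912709 ÷ 0.566131 ÷ 19.3531 = 1.000000
Product ≈ 1 (deviation 0.000%, within rounding noise).

1.0000 (no arbitrage)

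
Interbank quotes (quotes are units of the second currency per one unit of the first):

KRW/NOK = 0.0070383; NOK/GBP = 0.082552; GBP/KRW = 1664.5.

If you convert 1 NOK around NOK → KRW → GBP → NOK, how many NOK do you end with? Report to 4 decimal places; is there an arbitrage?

Around NOK → KRW → GBP → NOK: 1 ÷ 0.0070383 ÷ 1664.5 ÷ 0.082552 = 1.034001
Product > 1; profitable direction is NOK → KRW → GBP → NOK.

1.0340 (arbitrage exists)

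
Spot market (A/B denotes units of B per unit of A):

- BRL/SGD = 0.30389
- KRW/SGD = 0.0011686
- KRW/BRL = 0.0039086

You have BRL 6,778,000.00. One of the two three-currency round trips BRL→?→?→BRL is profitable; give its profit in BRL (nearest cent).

Profit: BRL 111,271.80

Profitable loop is BRL → SGD → KRW → BRL:
BRL 6,778,000.00 × 0.30389 = SGD 2,059,766.42
SGD 2,059,766.42 ÷ 0.0011686 = KRW 1,762,593,206
KRW 1,762,593,206 × 0.0039086 = BRL 6,889,271.80
Profit = BRL 6,889,271.80 − BRL 6,778,000.00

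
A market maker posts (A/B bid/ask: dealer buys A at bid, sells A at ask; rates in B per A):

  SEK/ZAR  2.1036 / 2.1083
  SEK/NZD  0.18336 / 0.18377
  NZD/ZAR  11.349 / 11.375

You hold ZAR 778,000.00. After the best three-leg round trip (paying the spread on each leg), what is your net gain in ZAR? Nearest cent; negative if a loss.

Net profit: ZAR 4,918.83

Best loop ZAR → NZD → SEK → ZAR:
ZAR 778,000.00 ÷ 11.375 (buy NZD at ask) = NZD 68,395.60
NZD 68,395.60 ÷ 0.18377 (buy SEK at ask) = SEK 372,180.47
SEK 372,180.47 × 2.1036 (sell SEK at bid) = ZAR 782,918.83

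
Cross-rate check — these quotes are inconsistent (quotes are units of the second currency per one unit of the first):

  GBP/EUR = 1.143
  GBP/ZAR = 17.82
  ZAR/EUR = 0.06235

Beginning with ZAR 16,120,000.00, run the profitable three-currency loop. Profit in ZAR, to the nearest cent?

Profit: ZAR 463,153.10

Profitable loop is ZAR → GBP → EUR → ZAR:
ZAR 16,120,000.00 ÷ 17.82 = GBP 904,601.57
GBP 904,601.57 × 1.143 = EUR 1,033,959.60
EUR 1,033,959.60 ÷ 0.06235 = ZAR 16,583,153.10
Profit = ZAR 16,583,153.10 − ZAR 16,120,000.00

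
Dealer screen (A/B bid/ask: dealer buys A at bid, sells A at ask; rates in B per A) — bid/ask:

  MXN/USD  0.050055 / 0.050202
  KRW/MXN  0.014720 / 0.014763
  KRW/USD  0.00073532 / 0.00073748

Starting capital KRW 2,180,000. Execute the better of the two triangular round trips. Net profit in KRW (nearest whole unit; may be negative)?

Net result: KRW -1,982 (no profitable arbitrage after spreads)

Best loop KRW → MXN → USD → KRW:
KRW 2,180,000 × 0.014720 (sell KRW at bid) = MXN 32,089.60
MXN 32,089.60 × 0.050055 (sell MXN at bid) = USD 1,606.24
USD 1,606.24 ÷ 0.00073748 (buy KRW at ask) = KRW 2,178,018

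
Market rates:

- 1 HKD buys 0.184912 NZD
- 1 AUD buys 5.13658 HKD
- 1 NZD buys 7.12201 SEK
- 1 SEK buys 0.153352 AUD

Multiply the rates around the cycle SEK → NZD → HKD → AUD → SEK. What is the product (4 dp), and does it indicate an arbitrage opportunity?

0.9640 (arbitrage exists)

Around SEK → NZD → HKD → AUD → SEK: 1 ÷ 7.12201 ÷ 0.184912 ÷ 5.13658 ÷ 0.153352 = 0.963982
Product < 1; profitable direction is SEK → AUD → HKD → NZD → SEK.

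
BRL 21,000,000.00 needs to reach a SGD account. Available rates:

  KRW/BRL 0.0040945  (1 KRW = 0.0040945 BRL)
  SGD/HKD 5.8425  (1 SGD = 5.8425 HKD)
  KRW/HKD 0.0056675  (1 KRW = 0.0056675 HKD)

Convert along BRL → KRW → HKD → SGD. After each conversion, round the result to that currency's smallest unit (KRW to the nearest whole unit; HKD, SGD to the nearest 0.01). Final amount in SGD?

SGD 4,975,207.83

BRL 21,000,000.00 ÷ 0.0040945 = KRW 5,128,831,359
KRW 5,128,831,359 × 0.0056675 = HKD 29,067,651.73
HKD 29,067,651.73 ÷ 5.8425 = SGD 4,975,207.83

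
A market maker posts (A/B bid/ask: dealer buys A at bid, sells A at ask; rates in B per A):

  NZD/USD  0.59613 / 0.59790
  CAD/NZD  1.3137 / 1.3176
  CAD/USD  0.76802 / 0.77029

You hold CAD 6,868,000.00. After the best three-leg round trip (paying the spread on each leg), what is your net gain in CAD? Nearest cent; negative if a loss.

Net profit: CAD 114,536.34

Best loop CAD → NZD → USD → CAD:
CAD 6,868,000.00 × 1.3137 (sell CAD at bid) = NZD 9,022,491.60
NZD 9,022,491.60 × 0.59613 (sell NZD at bid) = USD 5,378,577.92
USD 5,378,577.92 ÷ 0.77029 (buy CAD at ask) = CAD 6,982,536.34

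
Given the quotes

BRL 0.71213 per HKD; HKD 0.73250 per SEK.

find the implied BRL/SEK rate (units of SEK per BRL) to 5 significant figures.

BRL/SEK = 1.9170

1 BRL ÷ 0.71213 = 1.40424 HKD
1.40424 HKD ÷ 0.73250 = 1.91705 SEK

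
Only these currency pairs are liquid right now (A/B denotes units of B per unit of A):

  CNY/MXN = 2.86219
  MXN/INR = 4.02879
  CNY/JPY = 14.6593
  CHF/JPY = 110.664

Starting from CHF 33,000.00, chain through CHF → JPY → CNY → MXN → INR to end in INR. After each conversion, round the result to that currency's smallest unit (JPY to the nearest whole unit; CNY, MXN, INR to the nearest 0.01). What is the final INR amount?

INR 2,872,633.15

CHF 33,000.00 × 110.664 = JPY 3,651,912
JPY 3,651,912 ÷ 14.6593 = CNY 249,119.13
CNY 249,119.13 × 2.86219 = MXN 713,026.28
MXN 713,026.28 × 4.02879 = INR 2,872,633.15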